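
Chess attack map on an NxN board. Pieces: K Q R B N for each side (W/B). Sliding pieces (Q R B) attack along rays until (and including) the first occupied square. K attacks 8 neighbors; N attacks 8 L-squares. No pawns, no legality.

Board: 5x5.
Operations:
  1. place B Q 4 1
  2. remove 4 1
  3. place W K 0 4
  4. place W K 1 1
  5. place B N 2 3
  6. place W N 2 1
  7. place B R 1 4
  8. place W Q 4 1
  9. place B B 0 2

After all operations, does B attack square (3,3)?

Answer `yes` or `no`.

Answer: no

Derivation:
Op 1: place BQ@(4,1)
Op 2: remove (4,1)
Op 3: place WK@(0,4)
Op 4: place WK@(1,1)
Op 5: place BN@(2,3)
Op 6: place WN@(2,1)
Op 7: place BR@(1,4)
Op 8: place WQ@(4,1)
Op 9: place BB@(0,2)
Per-piece attacks for B:
  BB@(0,2): attacks (1,3) (2,4) (1,1) [ray(1,-1) blocked at (1,1)]
  BR@(1,4): attacks (1,3) (1,2) (1,1) (2,4) (3,4) (4,4) (0,4) [ray(0,-1) blocked at (1,1); ray(-1,0) blocked at (0,4)]
  BN@(2,3): attacks (4,4) (0,4) (3,1) (4,2) (1,1) (0,2)
B attacks (3,3): no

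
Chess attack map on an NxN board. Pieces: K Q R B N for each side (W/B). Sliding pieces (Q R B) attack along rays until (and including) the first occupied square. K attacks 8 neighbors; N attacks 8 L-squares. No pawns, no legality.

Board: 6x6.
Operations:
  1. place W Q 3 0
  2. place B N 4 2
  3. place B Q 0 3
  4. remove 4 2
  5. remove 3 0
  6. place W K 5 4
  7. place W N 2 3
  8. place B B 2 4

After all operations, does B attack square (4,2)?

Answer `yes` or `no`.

Op 1: place WQ@(3,0)
Op 2: place BN@(4,2)
Op 3: place BQ@(0,3)
Op 4: remove (4,2)
Op 5: remove (3,0)
Op 6: place WK@(5,4)
Op 7: place WN@(2,3)
Op 8: place BB@(2,4)
Per-piece attacks for B:
  BQ@(0,3): attacks (0,4) (0,5) (0,2) (0,1) (0,0) (1,3) (2,3) (1,4) (2,5) (1,2) (2,1) (3,0) [ray(1,0) blocked at (2,3)]
  BB@(2,4): attacks (3,5) (3,3) (4,2) (5,1) (1,5) (1,3) (0,2)
B attacks (4,2): yes

Answer: yes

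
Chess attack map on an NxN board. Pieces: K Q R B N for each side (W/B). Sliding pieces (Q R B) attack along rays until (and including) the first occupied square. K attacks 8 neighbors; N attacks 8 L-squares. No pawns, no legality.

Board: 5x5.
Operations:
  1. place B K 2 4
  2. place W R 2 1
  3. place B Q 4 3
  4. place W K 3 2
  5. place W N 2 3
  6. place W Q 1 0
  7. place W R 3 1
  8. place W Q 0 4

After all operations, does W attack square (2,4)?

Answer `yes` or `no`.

Answer: yes

Derivation:
Op 1: place BK@(2,4)
Op 2: place WR@(2,1)
Op 3: place BQ@(4,3)
Op 4: place WK@(3,2)
Op 5: place WN@(2,3)
Op 6: place WQ@(1,0)
Op 7: place WR@(3,1)
Op 8: place WQ@(0,4)
Per-piece attacks for W:
  WQ@(0,4): attacks (0,3) (0,2) (0,1) (0,0) (1,4) (2,4) (1,3) (2,2) (3,1) [ray(1,0) blocked at (2,4); ray(1,-1) blocked at (3,1)]
  WQ@(1,0): attacks (1,1) (1,2) (1,3) (1,4) (2,0) (3,0) (4,0) (0,0) (2,1) (0,1) [ray(1,1) blocked at (2,1)]
  WR@(2,1): attacks (2,2) (2,3) (2,0) (3,1) (1,1) (0,1) [ray(0,1) blocked at (2,3); ray(1,0) blocked at (3,1)]
  WN@(2,3): attacks (4,4) (0,4) (3,1) (4,2) (1,1) (0,2)
  WR@(3,1): attacks (3,2) (3,0) (4,1) (2,1) [ray(0,1) blocked at (3,2); ray(-1,0) blocked at (2,1)]
  WK@(3,2): attacks (3,3) (3,1) (4,2) (2,2) (4,3) (4,1) (2,3) (2,1)
W attacks (2,4): yes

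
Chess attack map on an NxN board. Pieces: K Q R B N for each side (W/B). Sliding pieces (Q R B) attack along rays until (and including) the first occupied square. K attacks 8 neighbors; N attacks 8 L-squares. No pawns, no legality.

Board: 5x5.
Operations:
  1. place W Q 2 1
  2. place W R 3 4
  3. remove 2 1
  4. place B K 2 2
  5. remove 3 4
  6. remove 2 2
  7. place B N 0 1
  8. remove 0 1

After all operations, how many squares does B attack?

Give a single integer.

Answer: 0

Derivation:
Op 1: place WQ@(2,1)
Op 2: place WR@(3,4)
Op 3: remove (2,1)
Op 4: place BK@(2,2)
Op 5: remove (3,4)
Op 6: remove (2,2)
Op 7: place BN@(0,1)
Op 8: remove (0,1)
Per-piece attacks for B:
Union (0 distinct): (none)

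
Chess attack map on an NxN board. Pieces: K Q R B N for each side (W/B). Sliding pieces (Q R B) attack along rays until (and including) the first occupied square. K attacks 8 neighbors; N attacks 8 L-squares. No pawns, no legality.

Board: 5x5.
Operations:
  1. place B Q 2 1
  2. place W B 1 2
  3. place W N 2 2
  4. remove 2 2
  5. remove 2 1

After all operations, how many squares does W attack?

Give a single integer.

Answer: 6

Derivation:
Op 1: place BQ@(2,1)
Op 2: place WB@(1,2)
Op 3: place WN@(2,2)
Op 4: remove (2,2)
Op 5: remove (2,1)
Per-piece attacks for W:
  WB@(1,2): attacks (2,3) (3,4) (2,1) (3,0) (0,3) (0,1)
Union (6 distinct): (0,1) (0,3) (2,1) (2,3) (3,0) (3,4)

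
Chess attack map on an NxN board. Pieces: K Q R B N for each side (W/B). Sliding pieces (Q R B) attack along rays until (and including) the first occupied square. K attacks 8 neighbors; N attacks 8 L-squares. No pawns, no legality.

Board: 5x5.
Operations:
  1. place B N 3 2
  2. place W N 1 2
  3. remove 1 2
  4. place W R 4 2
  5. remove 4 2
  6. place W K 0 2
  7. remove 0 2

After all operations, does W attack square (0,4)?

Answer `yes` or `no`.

Op 1: place BN@(3,2)
Op 2: place WN@(1,2)
Op 3: remove (1,2)
Op 4: place WR@(4,2)
Op 5: remove (4,2)
Op 6: place WK@(0,2)
Op 7: remove (0,2)
Per-piece attacks for W:
W attacks (0,4): no

Answer: no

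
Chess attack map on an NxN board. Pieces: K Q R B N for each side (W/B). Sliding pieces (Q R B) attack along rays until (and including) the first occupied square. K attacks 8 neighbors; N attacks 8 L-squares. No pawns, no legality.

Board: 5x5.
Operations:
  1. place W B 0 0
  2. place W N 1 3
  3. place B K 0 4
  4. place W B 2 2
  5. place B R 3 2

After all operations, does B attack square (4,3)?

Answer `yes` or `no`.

Answer: no

Derivation:
Op 1: place WB@(0,0)
Op 2: place WN@(1,3)
Op 3: place BK@(0,4)
Op 4: place WB@(2,2)
Op 5: place BR@(3,2)
Per-piece attacks for B:
  BK@(0,4): attacks (0,3) (1,4) (1,3)
  BR@(3,2): attacks (3,3) (3,4) (3,1) (3,0) (4,2) (2,2) [ray(-1,0) blocked at (2,2)]
B attacks (4,3): no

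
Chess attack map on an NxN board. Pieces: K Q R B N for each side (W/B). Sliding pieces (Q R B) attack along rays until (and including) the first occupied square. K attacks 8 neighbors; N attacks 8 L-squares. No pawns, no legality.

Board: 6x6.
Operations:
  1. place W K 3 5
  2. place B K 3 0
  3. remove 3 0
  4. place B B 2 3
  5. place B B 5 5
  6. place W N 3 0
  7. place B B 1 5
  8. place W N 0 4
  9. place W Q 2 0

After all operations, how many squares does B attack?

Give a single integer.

Answer: 18

Derivation:
Op 1: place WK@(3,5)
Op 2: place BK@(3,0)
Op 3: remove (3,0)
Op 4: place BB@(2,3)
Op 5: place BB@(5,5)
Op 6: place WN@(3,0)
Op 7: place BB@(1,5)
Op 8: place WN@(0,4)
Op 9: place WQ@(2,0)
Per-piece attacks for B:
  BB@(1,5): attacks (2,4) (3,3) (4,2) (5,1) (0,4) [ray(-1,-1) blocked at (0,4)]
  BB@(2,3): attacks (3,4) (4,5) (3,2) (4,1) (5,0) (1,4) (0,5) (1,2) (0,1)
  BB@(5,5): attacks (4,4) (3,3) (2,2) (1,1) (0,0)
Union (18 distinct): (0,0) (0,1) (0,4) (0,5) (1,1) (1,2) (1,4) (2,2) (2,4) (3,2) (3,3) (3,4) (4,1) (4,2) (4,4) (4,5) (5,0) (5,1)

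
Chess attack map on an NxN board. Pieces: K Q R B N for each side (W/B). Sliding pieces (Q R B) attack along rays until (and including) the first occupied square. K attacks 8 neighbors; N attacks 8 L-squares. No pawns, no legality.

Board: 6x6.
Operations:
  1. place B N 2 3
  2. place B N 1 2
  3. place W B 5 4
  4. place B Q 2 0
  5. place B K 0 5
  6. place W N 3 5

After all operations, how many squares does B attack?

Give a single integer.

Op 1: place BN@(2,3)
Op 2: place BN@(1,2)
Op 3: place WB@(5,4)
Op 4: place BQ@(2,0)
Op 5: place BK@(0,5)
Op 6: place WN@(3,5)
Per-piece attacks for B:
  BK@(0,5): attacks (0,4) (1,5) (1,4)
  BN@(1,2): attacks (2,4) (3,3) (0,4) (2,0) (3,1) (0,0)
  BQ@(2,0): attacks (2,1) (2,2) (2,3) (3,0) (4,0) (5,0) (1,0) (0,0) (3,1) (4,2) (5,3) (1,1) (0,2) [ray(0,1) blocked at (2,3)]
  BN@(2,3): attacks (3,5) (4,4) (1,5) (0,4) (3,1) (4,2) (1,1) (0,2)
Union (21 distinct): (0,0) (0,2) (0,4) (1,0) (1,1) (1,4) (1,5) (2,0) (2,1) (2,2) (2,3) (2,4) (3,0) (3,1) (3,3) (3,5) (4,0) (4,2) (4,4) (5,0) (5,3)

Answer: 21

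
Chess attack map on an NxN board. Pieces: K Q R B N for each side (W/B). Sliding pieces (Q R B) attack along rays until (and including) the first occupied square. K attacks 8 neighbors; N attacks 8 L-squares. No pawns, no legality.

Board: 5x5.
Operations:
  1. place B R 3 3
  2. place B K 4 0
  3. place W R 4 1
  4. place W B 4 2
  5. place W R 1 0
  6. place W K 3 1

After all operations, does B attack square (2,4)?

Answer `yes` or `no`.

Op 1: place BR@(3,3)
Op 2: place BK@(4,0)
Op 3: place WR@(4,1)
Op 4: place WB@(4,2)
Op 5: place WR@(1,0)
Op 6: place WK@(3,1)
Per-piece attacks for B:
  BR@(3,3): attacks (3,4) (3,2) (3,1) (4,3) (2,3) (1,3) (0,3) [ray(0,-1) blocked at (3,1)]
  BK@(4,0): attacks (4,1) (3,0) (3,1)
B attacks (2,4): no

Answer: no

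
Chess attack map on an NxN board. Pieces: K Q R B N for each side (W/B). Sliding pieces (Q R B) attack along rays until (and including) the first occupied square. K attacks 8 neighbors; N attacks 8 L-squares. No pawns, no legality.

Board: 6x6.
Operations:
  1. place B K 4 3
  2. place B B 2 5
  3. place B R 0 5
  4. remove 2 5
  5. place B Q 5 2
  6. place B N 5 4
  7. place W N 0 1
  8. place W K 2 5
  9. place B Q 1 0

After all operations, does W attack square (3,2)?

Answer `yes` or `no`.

Op 1: place BK@(4,3)
Op 2: place BB@(2,5)
Op 3: place BR@(0,5)
Op 4: remove (2,5)
Op 5: place BQ@(5,2)
Op 6: place BN@(5,4)
Op 7: place WN@(0,1)
Op 8: place WK@(2,5)
Op 9: place BQ@(1,0)
Per-piece attacks for W:
  WN@(0,1): attacks (1,3) (2,2) (2,0)
  WK@(2,5): attacks (2,4) (3,5) (1,5) (3,4) (1,4)
W attacks (3,2): no

Answer: no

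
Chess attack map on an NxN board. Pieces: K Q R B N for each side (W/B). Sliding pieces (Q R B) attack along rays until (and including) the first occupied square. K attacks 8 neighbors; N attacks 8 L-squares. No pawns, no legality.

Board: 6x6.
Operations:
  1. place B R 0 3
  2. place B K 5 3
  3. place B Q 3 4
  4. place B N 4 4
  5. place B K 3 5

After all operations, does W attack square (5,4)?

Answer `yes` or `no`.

Answer: no

Derivation:
Op 1: place BR@(0,3)
Op 2: place BK@(5,3)
Op 3: place BQ@(3,4)
Op 4: place BN@(4,4)
Op 5: place BK@(3,5)
Per-piece attacks for W:
W attacks (5,4): no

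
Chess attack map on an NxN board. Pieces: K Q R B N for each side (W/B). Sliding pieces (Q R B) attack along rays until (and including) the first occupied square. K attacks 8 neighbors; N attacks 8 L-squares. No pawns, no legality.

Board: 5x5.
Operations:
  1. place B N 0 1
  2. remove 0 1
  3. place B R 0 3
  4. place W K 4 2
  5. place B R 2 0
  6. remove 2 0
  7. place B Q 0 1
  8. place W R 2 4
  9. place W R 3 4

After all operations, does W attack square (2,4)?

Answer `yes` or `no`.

Op 1: place BN@(0,1)
Op 2: remove (0,1)
Op 3: place BR@(0,3)
Op 4: place WK@(4,2)
Op 5: place BR@(2,0)
Op 6: remove (2,0)
Op 7: place BQ@(0,1)
Op 8: place WR@(2,4)
Op 9: place WR@(3,4)
Per-piece attacks for W:
  WR@(2,4): attacks (2,3) (2,2) (2,1) (2,0) (3,4) (1,4) (0,4) [ray(1,0) blocked at (3,4)]
  WR@(3,4): attacks (3,3) (3,2) (3,1) (3,0) (4,4) (2,4) [ray(-1,0) blocked at (2,4)]
  WK@(4,2): attacks (4,3) (4,1) (3,2) (3,3) (3,1)
W attacks (2,4): yes

Answer: yes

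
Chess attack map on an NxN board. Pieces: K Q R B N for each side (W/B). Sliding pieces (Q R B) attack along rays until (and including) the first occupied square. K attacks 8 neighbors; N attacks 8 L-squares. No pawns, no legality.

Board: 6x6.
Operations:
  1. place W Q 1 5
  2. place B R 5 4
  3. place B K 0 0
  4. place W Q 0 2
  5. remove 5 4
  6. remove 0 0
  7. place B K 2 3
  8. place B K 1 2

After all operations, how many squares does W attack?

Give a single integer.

Answer: 18

Derivation:
Op 1: place WQ@(1,5)
Op 2: place BR@(5,4)
Op 3: place BK@(0,0)
Op 4: place WQ@(0,2)
Op 5: remove (5,4)
Op 6: remove (0,0)
Op 7: place BK@(2,3)
Op 8: place BK@(1,2)
Per-piece attacks for W:
  WQ@(0,2): attacks (0,3) (0,4) (0,5) (0,1) (0,0) (1,2) (1,3) (2,4) (3,5) (1,1) (2,0) [ray(1,0) blocked at (1,2)]
  WQ@(1,5): attacks (1,4) (1,3) (1,2) (2,5) (3,5) (4,5) (5,5) (0,5) (2,4) (3,3) (4,2) (5,1) (0,4) [ray(0,-1) blocked at (1,2)]
Union (18 distinct): (0,0) (0,1) (0,3) (0,4) (0,5) (1,1) (1,2) (1,3) (1,4) (2,0) (2,4) (2,5) (3,3) (3,5) (4,2) (4,5) (5,1) (5,5)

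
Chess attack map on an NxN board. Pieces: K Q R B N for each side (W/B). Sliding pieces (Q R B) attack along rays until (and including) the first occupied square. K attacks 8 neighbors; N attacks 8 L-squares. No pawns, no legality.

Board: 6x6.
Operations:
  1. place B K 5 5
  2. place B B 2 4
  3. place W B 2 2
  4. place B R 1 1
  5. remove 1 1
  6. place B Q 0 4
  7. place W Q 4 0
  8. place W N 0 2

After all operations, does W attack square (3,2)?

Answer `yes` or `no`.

Op 1: place BK@(5,5)
Op 2: place BB@(2,4)
Op 3: place WB@(2,2)
Op 4: place BR@(1,1)
Op 5: remove (1,1)
Op 6: place BQ@(0,4)
Op 7: place WQ@(4,0)
Op 8: place WN@(0,2)
Per-piece attacks for W:
  WN@(0,2): attacks (1,4) (2,3) (1,0) (2,1)
  WB@(2,2): attacks (3,3) (4,4) (5,5) (3,1) (4,0) (1,3) (0,4) (1,1) (0,0) [ray(1,1) blocked at (5,5); ray(1,-1) blocked at (4,0); ray(-1,1) blocked at (0,4)]
  WQ@(4,0): attacks (4,1) (4,2) (4,3) (4,4) (4,5) (5,0) (3,0) (2,0) (1,0) (0,0) (5,1) (3,1) (2,2) [ray(-1,1) blocked at (2,2)]
W attacks (3,2): no

Answer: no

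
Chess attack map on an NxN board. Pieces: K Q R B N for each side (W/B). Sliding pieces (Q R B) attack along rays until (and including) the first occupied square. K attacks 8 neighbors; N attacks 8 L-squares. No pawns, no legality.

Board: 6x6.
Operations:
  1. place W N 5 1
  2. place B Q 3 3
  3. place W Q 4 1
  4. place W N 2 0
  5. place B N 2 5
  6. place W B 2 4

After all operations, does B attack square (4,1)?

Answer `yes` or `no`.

Answer: no

Derivation:
Op 1: place WN@(5,1)
Op 2: place BQ@(3,3)
Op 3: place WQ@(4,1)
Op 4: place WN@(2,0)
Op 5: place BN@(2,5)
Op 6: place WB@(2,4)
Per-piece attacks for B:
  BN@(2,5): attacks (3,3) (4,4) (1,3) (0,4)
  BQ@(3,3): attacks (3,4) (3,5) (3,2) (3,1) (3,0) (4,3) (5,3) (2,3) (1,3) (0,3) (4,4) (5,5) (4,2) (5,1) (2,4) (2,2) (1,1) (0,0) [ray(1,-1) blocked at (5,1); ray(-1,1) blocked at (2,4)]
B attacks (4,1): no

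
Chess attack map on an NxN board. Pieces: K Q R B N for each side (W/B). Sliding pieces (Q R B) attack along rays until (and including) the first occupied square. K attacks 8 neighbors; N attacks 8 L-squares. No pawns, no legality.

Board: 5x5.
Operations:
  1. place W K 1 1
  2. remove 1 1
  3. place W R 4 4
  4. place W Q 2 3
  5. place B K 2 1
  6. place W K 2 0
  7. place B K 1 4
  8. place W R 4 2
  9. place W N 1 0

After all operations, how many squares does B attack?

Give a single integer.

Op 1: place WK@(1,1)
Op 2: remove (1,1)
Op 3: place WR@(4,4)
Op 4: place WQ@(2,3)
Op 5: place BK@(2,1)
Op 6: place WK@(2,0)
Op 7: place BK@(1,4)
Op 8: place WR@(4,2)
Op 9: place WN@(1,0)
Per-piece attacks for B:
  BK@(1,4): attacks (1,3) (2,4) (0,4) (2,3) (0,3)
  BK@(2,1): attacks (2,2) (2,0) (3,1) (1,1) (3,2) (3,0) (1,2) (1,0)
Union (13 distinct): (0,3) (0,4) (1,0) (1,1) (1,2) (1,3) (2,0) (2,2) (2,3) (2,4) (3,0) (3,1) (3,2)

Answer: 13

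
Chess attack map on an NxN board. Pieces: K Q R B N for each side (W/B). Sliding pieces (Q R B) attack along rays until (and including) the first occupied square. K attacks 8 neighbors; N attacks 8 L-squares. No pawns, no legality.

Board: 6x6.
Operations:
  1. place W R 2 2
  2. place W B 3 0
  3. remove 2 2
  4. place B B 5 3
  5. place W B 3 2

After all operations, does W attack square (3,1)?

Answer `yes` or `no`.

Answer: no

Derivation:
Op 1: place WR@(2,2)
Op 2: place WB@(3,0)
Op 3: remove (2,2)
Op 4: place BB@(5,3)
Op 5: place WB@(3,2)
Per-piece attacks for W:
  WB@(3,0): attacks (4,1) (5,2) (2,1) (1,2) (0,3)
  WB@(3,2): attacks (4,3) (5,4) (4,1) (5,0) (2,3) (1,4) (0,5) (2,1) (1,0)
W attacks (3,1): no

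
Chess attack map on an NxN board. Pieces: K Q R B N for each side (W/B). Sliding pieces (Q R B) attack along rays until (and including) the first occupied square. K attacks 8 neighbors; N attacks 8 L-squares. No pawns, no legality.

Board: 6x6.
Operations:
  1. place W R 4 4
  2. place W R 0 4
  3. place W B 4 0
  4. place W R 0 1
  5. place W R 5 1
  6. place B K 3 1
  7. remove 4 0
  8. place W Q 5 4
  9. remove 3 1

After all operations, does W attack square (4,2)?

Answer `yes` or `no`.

Answer: yes

Derivation:
Op 1: place WR@(4,4)
Op 2: place WR@(0,4)
Op 3: place WB@(4,0)
Op 4: place WR@(0,1)
Op 5: place WR@(5,1)
Op 6: place BK@(3,1)
Op 7: remove (4,0)
Op 8: place WQ@(5,4)
Op 9: remove (3,1)
Per-piece attacks for W:
  WR@(0,1): attacks (0,2) (0,3) (0,4) (0,0) (1,1) (2,1) (3,1) (4,1) (5,1) [ray(0,1) blocked at (0,4); ray(1,0) blocked at (5,1)]
  WR@(0,4): attacks (0,5) (0,3) (0,2) (0,1) (1,4) (2,4) (3,4) (4,4) [ray(0,-1) blocked at (0,1); ray(1,0) blocked at (4,4)]
  WR@(4,4): attacks (4,5) (4,3) (4,2) (4,1) (4,0) (5,4) (3,4) (2,4) (1,4) (0,4) [ray(1,0) blocked at (5,4); ray(-1,0) blocked at (0,4)]
  WR@(5,1): attacks (5,2) (5,3) (5,4) (5,0) (4,1) (3,1) (2,1) (1,1) (0,1) [ray(0,1) blocked at (5,4); ray(-1,0) blocked at (0,1)]
  WQ@(5,4): attacks (5,5) (5,3) (5,2) (5,1) (4,4) (4,5) (4,3) (3,2) (2,1) (1,0) [ray(0,-1) blocked at (5,1); ray(-1,0) blocked at (4,4)]
W attacks (4,2): yes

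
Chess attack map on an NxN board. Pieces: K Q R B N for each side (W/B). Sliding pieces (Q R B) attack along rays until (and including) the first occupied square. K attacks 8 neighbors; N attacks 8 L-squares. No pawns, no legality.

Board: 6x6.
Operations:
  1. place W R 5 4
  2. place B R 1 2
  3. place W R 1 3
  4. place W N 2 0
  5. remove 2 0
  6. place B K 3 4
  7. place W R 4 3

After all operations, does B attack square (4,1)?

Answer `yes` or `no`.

Answer: no

Derivation:
Op 1: place WR@(5,4)
Op 2: place BR@(1,2)
Op 3: place WR@(1,3)
Op 4: place WN@(2,0)
Op 5: remove (2,0)
Op 6: place BK@(3,4)
Op 7: place WR@(4,3)
Per-piece attacks for B:
  BR@(1,2): attacks (1,3) (1,1) (1,0) (2,2) (3,2) (4,2) (5,2) (0,2) [ray(0,1) blocked at (1,3)]
  BK@(3,4): attacks (3,5) (3,3) (4,4) (2,4) (4,5) (4,3) (2,5) (2,3)
B attacks (4,1): no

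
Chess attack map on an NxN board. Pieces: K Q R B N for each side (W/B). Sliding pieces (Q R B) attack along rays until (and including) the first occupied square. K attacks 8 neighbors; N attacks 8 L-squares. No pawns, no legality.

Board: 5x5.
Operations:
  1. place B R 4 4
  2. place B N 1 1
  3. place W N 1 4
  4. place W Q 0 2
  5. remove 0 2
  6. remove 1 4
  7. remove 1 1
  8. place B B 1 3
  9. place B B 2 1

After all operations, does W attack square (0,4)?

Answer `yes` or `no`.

Answer: no

Derivation:
Op 1: place BR@(4,4)
Op 2: place BN@(1,1)
Op 3: place WN@(1,4)
Op 4: place WQ@(0,2)
Op 5: remove (0,2)
Op 6: remove (1,4)
Op 7: remove (1,1)
Op 8: place BB@(1,3)
Op 9: place BB@(2,1)
Per-piece attacks for W:
W attacks (0,4): no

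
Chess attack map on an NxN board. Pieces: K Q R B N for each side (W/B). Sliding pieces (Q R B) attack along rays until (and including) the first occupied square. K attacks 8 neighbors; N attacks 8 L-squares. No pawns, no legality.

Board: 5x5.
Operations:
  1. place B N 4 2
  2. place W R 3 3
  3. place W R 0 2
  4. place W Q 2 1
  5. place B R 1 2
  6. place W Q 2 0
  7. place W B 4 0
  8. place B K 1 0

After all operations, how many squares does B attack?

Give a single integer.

Op 1: place BN@(4,2)
Op 2: place WR@(3,3)
Op 3: place WR@(0,2)
Op 4: place WQ@(2,1)
Op 5: place BR@(1,2)
Op 6: place WQ@(2,0)
Op 7: place WB@(4,0)
Op 8: place BK@(1,0)
Per-piece attacks for B:
  BK@(1,0): attacks (1,1) (2,0) (0,0) (2,1) (0,1)
  BR@(1,2): attacks (1,3) (1,4) (1,1) (1,0) (2,2) (3,2) (4,2) (0,2) [ray(0,-1) blocked at (1,0); ray(1,0) blocked at (4,2); ray(-1,0) blocked at (0,2)]
  BN@(4,2): attacks (3,4) (2,3) (3,0) (2,1)
Union (15 distinct): (0,0) (0,1) (0,2) (1,0) (1,1) (1,3) (1,4) (2,0) (2,1) (2,2) (2,3) (3,0) (3,2) (3,4) (4,2)

Answer: 15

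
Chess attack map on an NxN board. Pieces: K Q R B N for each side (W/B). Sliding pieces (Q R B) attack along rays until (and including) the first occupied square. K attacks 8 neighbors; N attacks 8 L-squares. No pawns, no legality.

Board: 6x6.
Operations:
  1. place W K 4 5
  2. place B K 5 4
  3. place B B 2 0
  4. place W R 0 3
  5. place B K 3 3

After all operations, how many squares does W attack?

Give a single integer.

Op 1: place WK@(4,5)
Op 2: place BK@(5,4)
Op 3: place BB@(2,0)
Op 4: place WR@(0,3)
Op 5: place BK@(3,3)
Per-piece attacks for W:
  WR@(0,3): attacks (0,4) (0,5) (0,2) (0,1) (0,0) (1,3) (2,3) (3,3) [ray(1,0) blocked at (3,3)]
  WK@(4,5): attacks (4,4) (5,5) (3,5) (5,4) (3,4)
Union (13 distinct): (0,0) (0,1) (0,2) (0,4) (0,5) (1,3) (2,3) (3,3) (3,4) (3,5) (4,4) (5,4) (5,5)

Answer: 13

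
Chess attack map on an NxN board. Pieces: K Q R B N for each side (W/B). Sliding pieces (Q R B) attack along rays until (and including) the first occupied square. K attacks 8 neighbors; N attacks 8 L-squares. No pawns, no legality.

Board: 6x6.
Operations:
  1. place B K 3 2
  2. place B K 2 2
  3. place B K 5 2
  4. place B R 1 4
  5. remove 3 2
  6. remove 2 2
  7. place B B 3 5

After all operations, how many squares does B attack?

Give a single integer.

Op 1: place BK@(3,2)
Op 2: place BK@(2,2)
Op 3: place BK@(5,2)
Op 4: place BR@(1,4)
Op 5: remove (3,2)
Op 6: remove (2,2)
Op 7: place BB@(3,5)
Per-piece attacks for B:
  BR@(1,4): attacks (1,5) (1,3) (1,2) (1,1) (1,0) (2,4) (3,4) (4,4) (5,4) (0,4)
  BB@(3,5): attacks (4,4) (5,3) (2,4) (1,3) (0,2)
  BK@(5,2): attacks (5,3) (5,1) (4,2) (4,3) (4,1)
Union (16 distinct): (0,2) (0,4) (1,0) (1,1) (1,2) (1,3) (1,5) (2,4) (3,4) (4,1) (4,2) (4,3) (4,4) (5,1) (5,3) (5,4)

Answer: 16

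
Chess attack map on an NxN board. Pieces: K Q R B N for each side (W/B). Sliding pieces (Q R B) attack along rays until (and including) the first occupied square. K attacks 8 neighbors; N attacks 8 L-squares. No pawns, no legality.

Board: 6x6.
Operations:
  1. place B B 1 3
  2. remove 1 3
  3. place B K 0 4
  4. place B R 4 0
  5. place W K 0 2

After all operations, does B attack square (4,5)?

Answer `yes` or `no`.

Answer: yes

Derivation:
Op 1: place BB@(1,3)
Op 2: remove (1,3)
Op 3: place BK@(0,4)
Op 4: place BR@(4,0)
Op 5: place WK@(0,2)
Per-piece attacks for B:
  BK@(0,4): attacks (0,5) (0,3) (1,4) (1,5) (1,3)
  BR@(4,0): attacks (4,1) (4,2) (4,3) (4,4) (4,5) (5,0) (3,0) (2,0) (1,0) (0,0)
B attacks (4,5): yes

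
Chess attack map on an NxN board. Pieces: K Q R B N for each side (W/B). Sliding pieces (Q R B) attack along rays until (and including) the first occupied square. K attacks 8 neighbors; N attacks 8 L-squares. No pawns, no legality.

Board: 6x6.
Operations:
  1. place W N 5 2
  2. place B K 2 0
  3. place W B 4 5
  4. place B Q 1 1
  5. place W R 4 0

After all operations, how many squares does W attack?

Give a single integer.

Op 1: place WN@(5,2)
Op 2: place BK@(2,0)
Op 3: place WB@(4,5)
Op 4: place BQ@(1,1)
Op 5: place WR@(4,0)
Per-piece attacks for W:
  WR@(4,0): attacks (4,1) (4,2) (4,3) (4,4) (4,5) (5,0) (3,0) (2,0) [ray(0,1) blocked at (4,5); ray(-1,0) blocked at (2,0)]
  WB@(4,5): attacks (5,4) (3,4) (2,3) (1,2) (0,1)
  WN@(5,2): attacks (4,4) (3,3) (4,0) (3,1)
Union (16 distinct): (0,1) (1,2) (2,0) (2,3) (3,0) (3,1) (3,3) (3,4) (4,0) (4,1) (4,2) (4,3) (4,4) (4,5) (5,0) (5,4)

Answer: 16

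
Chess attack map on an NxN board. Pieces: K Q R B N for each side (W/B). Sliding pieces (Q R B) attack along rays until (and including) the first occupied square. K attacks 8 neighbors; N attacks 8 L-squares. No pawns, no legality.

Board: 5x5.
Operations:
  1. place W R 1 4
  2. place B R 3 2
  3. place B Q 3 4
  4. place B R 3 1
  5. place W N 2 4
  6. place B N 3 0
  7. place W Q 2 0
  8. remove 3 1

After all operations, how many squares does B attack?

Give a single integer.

Op 1: place WR@(1,4)
Op 2: place BR@(3,2)
Op 3: place BQ@(3,4)
Op 4: place BR@(3,1)
Op 5: place WN@(2,4)
Op 6: place BN@(3,0)
Op 7: place WQ@(2,0)
Op 8: remove (3,1)
Per-piece attacks for B:
  BN@(3,0): attacks (4,2) (2,2) (1,1)
  BR@(3,2): attacks (3,3) (3,4) (3,1) (3,0) (4,2) (2,2) (1,2) (0,2) [ray(0,1) blocked at (3,4); ray(0,-1) blocked at (3,0)]
  BQ@(3,4): attacks (3,3) (3,2) (4,4) (2,4) (4,3) (2,3) (1,2) (0,1) [ray(0,-1) blocked at (3,2); ray(-1,0) blocked at (2,4)]
Union (15 distinct): (0,1) (0,2) (1,1) (1,2) (2,2) (2,3) (2,4) (3,0) (3,1) (3,2) (3,3) (3,4) (4,2) (4,3) (4,4)

Answer: 15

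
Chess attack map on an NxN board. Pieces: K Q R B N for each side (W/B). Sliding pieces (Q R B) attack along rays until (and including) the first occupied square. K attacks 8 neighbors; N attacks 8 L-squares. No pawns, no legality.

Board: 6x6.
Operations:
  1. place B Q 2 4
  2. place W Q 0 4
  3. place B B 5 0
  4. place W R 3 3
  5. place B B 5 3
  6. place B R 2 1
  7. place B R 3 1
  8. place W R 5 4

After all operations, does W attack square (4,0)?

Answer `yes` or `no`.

Op 1: place BQ@(2,4)
Op 2: place WQ@(0,4)
Op 3: place BB@(5,0)
Op 4: place WR@(3,3)
Op 5: place BB@(5,3)
Op 6: place BR@(2,1)
Op 7: place BR@(3,1)
Op 8: place WR@(5,4)
Per-piece attacks for W:
  WQ@(0,4): attacks (0,5) (0,3) (0,2) (0,1) (0,0) (1,4) (2,4) (1,5) (1,3) (2,2) (3,1) [ray(1,0) blocked at (2,4); ray(1,-1) blocked at (3,1)]
  WR@(3,3): attacks (3,4) (3,5) (3,2) (3,1) (4,3) (5,3) (2,3) (1,3) (0,3) [ray(0,-1) blocked at (3,1); ray(1,0) blocked at (5,3)]
  WR@(5,4): attacks (5,5) (5,3) (4,4) (3,4) (2,4) [ray(0,-1) blocked at (5,3); ray(-1,0) blocked at (2,4)]
W attacks (4,0): no

Answer: no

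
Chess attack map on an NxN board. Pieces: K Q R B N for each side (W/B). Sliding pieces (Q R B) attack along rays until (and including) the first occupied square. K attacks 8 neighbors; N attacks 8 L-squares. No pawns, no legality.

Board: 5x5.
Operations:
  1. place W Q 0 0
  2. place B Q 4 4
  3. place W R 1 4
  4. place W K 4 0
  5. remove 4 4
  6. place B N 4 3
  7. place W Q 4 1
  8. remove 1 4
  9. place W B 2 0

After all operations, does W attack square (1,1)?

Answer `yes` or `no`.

Answer: yes

Derivation:
Op 1: place WQ@(0,0)
Op 2: place BQ@(4,4)
Op 3: place WR@(1,4)
Op 4: place WK@(4,0)
Op 5: remove (4,4)
Op 6: place BN@(4,3)
Op 7: place WQ@(4,1)
Op 8: remove (1,4)
Op 9: place WB@(2,0)
Per-piece attacks for W:
  WQ@(0,0): attacks (0,1) (0,2) (0,3) (0,4) (1,0) (2,0) (1,1) (2,2) (3,3) (4,4) [ray(1,0) blocked at (2,0)]
  WB@(2,0): attacks (3,1) (4,2) (1,1) (0,2)
  WK@(4,0): attacks (4,1) (3,0) (3,1)
  WQ@(4,1): attacks (4,2) (4,3) (4,0) (3,1) (2,1) (1,1) (0,1) (3,2) (2,3) (1,4) (3,0) [ray(0,1) blocked at (4,3); ray(0,-1) blocked at (4,0)]
W attacks (1,1): yes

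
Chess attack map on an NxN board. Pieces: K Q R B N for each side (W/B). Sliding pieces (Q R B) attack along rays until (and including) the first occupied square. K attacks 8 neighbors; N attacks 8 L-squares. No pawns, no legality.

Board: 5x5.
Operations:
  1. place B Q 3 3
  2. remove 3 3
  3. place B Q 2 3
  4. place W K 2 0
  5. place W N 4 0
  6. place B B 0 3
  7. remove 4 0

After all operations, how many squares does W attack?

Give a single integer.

Answer: 5

Derivation:
Op 1: place BQ@(3,3)
Op 2: remove (3,3)
Op 3: place BQ@(2,3)
Op 4: place WK@(2,0)
Op 5: place WN@(4,0)
Op 6: place BB@(0,3)
Op 7: remove (4,0)
Per-piece attacks for W:
  WK@(2,0): attacks (2,1) (3,0) (1,0) (3,1) (1,1)
Union (5 distinct): (1,0) (1,1) (2,1) (3,0) (3,1)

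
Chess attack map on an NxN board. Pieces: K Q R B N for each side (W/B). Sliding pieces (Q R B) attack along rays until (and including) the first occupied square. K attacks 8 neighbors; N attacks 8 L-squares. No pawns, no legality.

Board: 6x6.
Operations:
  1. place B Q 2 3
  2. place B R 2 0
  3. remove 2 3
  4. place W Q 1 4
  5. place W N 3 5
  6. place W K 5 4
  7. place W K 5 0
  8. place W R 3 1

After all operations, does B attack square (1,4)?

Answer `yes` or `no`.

Answer: no

Derivation:
Op 1: place BQ@(2,3)
Op 2: place BR@(2,0)
Op 3: remove (2,3)
Op 4: place WQ@(1,4)
Op 5: place WN@(3,5)
Op 6: place WK@(5,4)
Op 7: place WK@(5,0)
Op 8: place WR@(3,1)
Per-piece attacks for B:
  BR@(2,0): attacks (2,1) (2,2) (2,3) (2,4) (2,5) (3,0) (4,0) (5,0) (1,0) (0,0) [ray(1,0) blocked at (5,0)]
B attacks (1,4): no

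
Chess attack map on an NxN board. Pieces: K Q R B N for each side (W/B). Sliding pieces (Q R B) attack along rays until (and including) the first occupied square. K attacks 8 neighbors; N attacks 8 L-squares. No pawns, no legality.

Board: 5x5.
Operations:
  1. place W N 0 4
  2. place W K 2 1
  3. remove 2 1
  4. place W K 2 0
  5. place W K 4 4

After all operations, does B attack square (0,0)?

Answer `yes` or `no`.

Op 1: place WN@(0,4)
Op 2: place WK@(2,1)
Op 3: remove (2,1)
Op 4: place WK@(2,0)
Op 5: place WK@(4,4)
Per-piece attacks for B:
B attacks (0,0): no

Answer: no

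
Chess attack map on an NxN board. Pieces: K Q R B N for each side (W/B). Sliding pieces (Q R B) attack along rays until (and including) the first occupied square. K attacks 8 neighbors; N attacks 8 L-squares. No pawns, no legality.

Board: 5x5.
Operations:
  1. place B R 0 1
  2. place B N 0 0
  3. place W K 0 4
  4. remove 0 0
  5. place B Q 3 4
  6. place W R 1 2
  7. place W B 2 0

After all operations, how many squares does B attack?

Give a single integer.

Op 1: place BR@(0,1)
Op 2: place BN@(0,0)
Op 3: place WK@(0,4)
Op 4: remove (0,0)
Op 5: place BQ@(3,4)
Op 6: place WR@(1,2)
Op 7: place WB@(2,0)
Per-piece attacks for B:
  BR@(0,1): attacks (0,2) (0,3) (0,4) (0,0) (1,1) (2,1) (3,1) (4,1) [ray(0,1) blocked at (0,4)]
  BQ@(3,4): attacks (3,3) (3,2) (3,1) (3,0) (4,4) (2,4) (1,4) (0,4) (4,3) (2,3) (1,2) [ray(-1,0) blocked at (0,4); ray(-1,-1) blocked at (1,2)]
Union (17 distinct): (0,0) (0,2) (0,3) (0,4) (1,1) (1,2) (1,4) (2,1) (2,3) (2,4) (3,0) (3,1) (3,2) (3,3) (4,1) (4,3) (4,4)

Answer: 17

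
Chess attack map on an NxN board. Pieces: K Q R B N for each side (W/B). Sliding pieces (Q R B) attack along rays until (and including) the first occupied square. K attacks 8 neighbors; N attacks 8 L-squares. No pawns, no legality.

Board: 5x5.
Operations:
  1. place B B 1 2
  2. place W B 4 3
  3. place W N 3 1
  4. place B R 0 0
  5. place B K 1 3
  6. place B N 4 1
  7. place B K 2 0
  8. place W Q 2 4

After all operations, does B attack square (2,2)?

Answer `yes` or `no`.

Answer: yes

Derivation:
Op 1: place BB@(1,2)
Op 2: place WB@(4,3)
Op 3: place WN@(3,1)
Op 4: place BR@(0,0)
Op 5: place BK@(1,3)
Op 6: place BN@(4,1)
Op 7: place BK@(2,0)
Op 8: place WQ@(2,4)
Per-piece attacks for B:
  BR@(0,0): attacks (0,1) (0,2) (0,3) (0,4) (1,0) (2,0) [ray(1,0) blocked at (2,0)]
  BB@(1,2): attacks (2,3) (3,4) (2,1) (3,0) (0,3) (0,1)
  BK@(1,3): attacks (1,4) (1,2) (2,3) (0,3) (2,4) (2,2) (0,4) (0,2)
  BK@(2,0): attacks (2,1) (3,0) (1,0) (3,1) (1,1)
  BN@(4,1): attacks (3,3) (2,2) (2,0)
B attacks (2,2): yes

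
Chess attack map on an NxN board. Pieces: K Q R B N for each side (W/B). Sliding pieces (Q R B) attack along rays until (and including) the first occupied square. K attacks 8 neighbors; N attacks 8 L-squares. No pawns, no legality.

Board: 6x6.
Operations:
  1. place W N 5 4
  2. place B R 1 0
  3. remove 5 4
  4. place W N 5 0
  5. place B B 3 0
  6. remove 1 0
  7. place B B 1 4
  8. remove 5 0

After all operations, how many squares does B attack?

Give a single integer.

Op 1: place WN@(5,4)
Op 2: place BR@(1,0)
Op 3: remove (5,4)
Op 4: place WN@(5,0)
Op 5: place BB@(3,0)
Op 6: remove (1,0)
Op 7: place BB@(1,4)
Op 8: remove (5,0)
Per-piece attacks for B:
  BB@(1,4): attacks (2,5) (2,3) (3,2) (4,1) (5,0) (0,5) (0,3)
  BB@(3,0): attacks (4,1) (5,2) (2,1) (1,2) (0,3)
Union (10 distinct): (0,3) (0,5) (1,2) (2,1) (2,3) (2,5) (3,2) (4,1) (5,0) (5,2)

Answer: 10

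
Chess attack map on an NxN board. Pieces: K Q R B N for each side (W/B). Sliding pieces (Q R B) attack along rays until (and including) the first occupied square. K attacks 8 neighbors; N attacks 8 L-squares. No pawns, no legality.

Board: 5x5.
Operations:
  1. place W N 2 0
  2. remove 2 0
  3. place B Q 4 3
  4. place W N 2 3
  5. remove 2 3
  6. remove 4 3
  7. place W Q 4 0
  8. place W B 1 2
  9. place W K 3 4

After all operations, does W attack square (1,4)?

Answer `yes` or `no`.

Answer: no

Derivation:
Op 1: place WN@(2,0)
Op 2: remove (2,0)
Op 3: place BQ@(4,3)
Op 4: place WN@(2,3)
Op 5: remove (2,3)
Op 6: remove (4,3)
Op 7: place WQ@(4,0)
Op 8: place WB@(1,2)
Op 9: place WK@(3,4)
Per-piece attacks for W:
  WB@(1,2): attacks (2,3) (3,4) (2,1) (3,0) (0,3) (0,1) [ray(1,1) blocked at (3,4)]
  WK@(3,4): attacks (3,3) (4,4) (2,4) (4,3) (2,3)
  WQ@(4,0): attacks (4,1) (4,2) (4,3) (4,4) (3,0) (2,0) (1,0) (0,0) (3,1) (2,2) (1,3) (0,4)
W attacks (1,4): no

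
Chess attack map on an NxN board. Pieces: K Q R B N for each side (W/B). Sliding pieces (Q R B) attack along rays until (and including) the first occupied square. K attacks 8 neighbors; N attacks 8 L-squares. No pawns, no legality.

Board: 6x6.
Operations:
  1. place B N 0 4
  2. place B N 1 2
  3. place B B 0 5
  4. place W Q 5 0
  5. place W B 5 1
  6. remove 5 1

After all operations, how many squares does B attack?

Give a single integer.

Answer: 13

Derivation:
Op 1: place BN@(0,4)
Op 2: place BN@(1,2)
Op 3: place BB@(0,5)
Op 4: place WQ@(5,0)
Op 5: place WB@(5,1)
Op 6: remove (5,1)
Per-piece attacks for B:
  BN@(0,4): attacks (2,5) (1,2) (2,3)
  BB@(0,5): attacks (1,4) (2,3) (3,2) (4,1) (5,0) [ray(1,-1) blocked at (5,0)]
  BN@(1,2): attacks (2,4) (3,3) (0,4) (2,0) (3,1) (0,0)
Union (13 distinct): (0,0) (0,4) (1,2) (1,4) (2,0) (2,3) (2,4) (2,5) (3,1) (3,2) (3,3) (4,1) (5,0)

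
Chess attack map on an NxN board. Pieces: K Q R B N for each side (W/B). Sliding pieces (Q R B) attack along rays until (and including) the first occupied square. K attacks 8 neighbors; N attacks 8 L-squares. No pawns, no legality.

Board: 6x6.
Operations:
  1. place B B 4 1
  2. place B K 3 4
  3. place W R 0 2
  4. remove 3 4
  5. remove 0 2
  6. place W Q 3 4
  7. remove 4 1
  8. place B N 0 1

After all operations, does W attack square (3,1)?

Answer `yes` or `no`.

Answer: yes

Derivation:
Op 1: place BB@(4,1)
Op 2: place BK@(3,4)
Op 3: place WR@(0,2)
Op 4: remove (3,4)
Op 5: remove (0,2)
Op 6: place WQ@(3,4)
Op 7: remove (4,1)
Op 8: place BN@(0,1)
Per-piece attacks for W:
  WQ@(3,4): attacks (3,5) (3,3) (3,2) (3,1) (3,0) (4,4) (5,4) (2,4) (1,4) (0,4) (4,5) (4,3) (5,2) (2,5) (2,3) (1,2) (0,1) [ray(-1,-1) blocked at (0,1)]
W attacks (3,1): yes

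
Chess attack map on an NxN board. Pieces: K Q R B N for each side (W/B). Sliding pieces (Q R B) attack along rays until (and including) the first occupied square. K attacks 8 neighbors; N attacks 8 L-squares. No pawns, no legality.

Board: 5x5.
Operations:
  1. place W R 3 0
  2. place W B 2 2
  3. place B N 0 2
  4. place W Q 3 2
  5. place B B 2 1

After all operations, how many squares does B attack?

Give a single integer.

Answer: 8

Derivation:
Op 1: place WR@(3,0)
Op 2: place WB@(2,2)
Op 3: place BN@(0,2)
Op 4: place WQ@(3,2)
Op 5: place BB@(2,1)
Per-piece attacks for B:
  BN@(0,2): attacks (1,4) (2,3) (1,0) (2,1)
  BB@(2,1): attacks (3,2) (3,0) (1,2) (0,3) (1,0) [ray(1,1) blocked at (3,2); ray(1,-1) blocked at (3,0)]
Union (8 distinct): (0,3) (1,0) (1,2) (1,4) (2,1) (2,3) (3,0) (3,2)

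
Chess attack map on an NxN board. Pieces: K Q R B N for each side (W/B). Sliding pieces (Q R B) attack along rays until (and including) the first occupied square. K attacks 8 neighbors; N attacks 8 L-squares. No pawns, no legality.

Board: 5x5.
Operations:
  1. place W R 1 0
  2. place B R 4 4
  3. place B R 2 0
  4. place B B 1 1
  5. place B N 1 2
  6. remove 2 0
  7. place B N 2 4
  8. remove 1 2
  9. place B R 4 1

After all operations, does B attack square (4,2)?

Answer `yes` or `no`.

Answer: yes

Derivation:
Op 1: place WR@(1,0)
Op 2: place BR@(4,4)
Op 3: place BR@(2,0)
Op 4: place BB@(1,1)
Op 5: place BN@(1,2)
Op 6: remove (2,0)
Op 7: place BN@(2,4)
Op 8: remove (1,2)
Op 9: place BR@(4,1)
Per-piece attacks for B:
  BB@(1,1): attacks (2,2) (3,3) (4,4) (2,0) (0,2) (0,0) [ray(1,1) blocked at (4,4)]
  BN@(2,4): attacks (3,2) (4,3) (1,2) (0,3)
  BR@(4,1): attacks (4,2) (4,3) (4,4) (4,0) (3,1) (2,1) (1,1) [ray(0,1) blocked at (4,4); ray(-1,0) blocked at (1,1)]
  BR@(4,4): attacks (4,3) (4,2) (4,1) (3,4) (2,4) [ray(0,-1) blocked at (4,1); ray(-1,0) blocked at (2,4)]
B attacks (4,2): yes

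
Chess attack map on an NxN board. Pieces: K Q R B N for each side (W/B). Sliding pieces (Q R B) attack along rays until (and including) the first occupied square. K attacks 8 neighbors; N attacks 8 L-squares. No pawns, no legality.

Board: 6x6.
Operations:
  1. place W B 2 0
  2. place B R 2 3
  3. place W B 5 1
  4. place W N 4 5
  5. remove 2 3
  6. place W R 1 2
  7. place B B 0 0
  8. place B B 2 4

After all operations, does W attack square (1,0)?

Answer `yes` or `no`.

Answer: yes

Derivation:
Op 1: place WB@(2,0)
Op 2: place BR@(2,3)
Op 3: place WB@(5,1)
Op 4: place WN@(4,5)
Op 5: remove (2,3)
Op 6: place WR@(1,2)
Op 7: place BB@(0,0)
Op 8: place BB@(2,4)
Per-piece attacks for W:
  WR@(1,2): attacks (1,3) (1,4) (1,5) (1,1) (1,0) (2,2) (3,2) (4,2) (5,2) (0,2)
  WB@(2,0): attacks (3,1) (4,2) (5,3) (1,1) (0,2)
  WN@(4,5): attacks (5,3) (3,3) (2,4)
  WB@(5,1): attacks (4,2) (3,3) (2,4) (4,0) [ray(-1,1) blocked at (2,4)]
W attacks (1,0): yes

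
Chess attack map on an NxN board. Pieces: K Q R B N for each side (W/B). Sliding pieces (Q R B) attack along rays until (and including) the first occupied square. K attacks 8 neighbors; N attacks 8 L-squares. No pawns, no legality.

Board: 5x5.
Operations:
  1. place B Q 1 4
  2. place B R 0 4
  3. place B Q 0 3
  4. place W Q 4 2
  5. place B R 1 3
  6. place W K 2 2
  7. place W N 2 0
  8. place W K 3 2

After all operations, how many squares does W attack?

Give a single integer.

Answer: 17

Derivation:
Op 1: place BQ@(1,4)
Op 2: place BR@(0,4)
Op 3: place BQ@(0,3)
Op 4: place WQ@(4,2)
Op 5: place BR@(1,3)
Op 6: place WK@(2,2)
Op 7: place WN@(2,0)
Op 8: place WK@(3,2)
Per-piece attacks for W:
  WN@(2,0): attacks (3,2) (4,1) (1,2) (0,1)
  WK@(2,2): attacks (2,3) (2,1) (3,2) (1,2) (3,3) (3,1) (1,3) (1,1)
  WK@(3,2): attacks (3,3) (3,1) (4,2) (2,2) (4,3) (4,1) (2,3) (2,1)
  WQ@(4,2): attacks (4,3) (4,4) (4,1) (4,0) (3,2) (3,3) (2,4) (3,1) (2,0) [ray(-1,0) blocked at (3,2); ray(-1,-1) blocked at (2,0)]
Union (17 distinct): (0,1) (1,1) (1,2) (1,3) (2,0) (2,1) (2,2) (2,3) (2,4) (3,1) (3,2) (3,3) (4,0) (4,1) (4,2) (4,3) (4,4)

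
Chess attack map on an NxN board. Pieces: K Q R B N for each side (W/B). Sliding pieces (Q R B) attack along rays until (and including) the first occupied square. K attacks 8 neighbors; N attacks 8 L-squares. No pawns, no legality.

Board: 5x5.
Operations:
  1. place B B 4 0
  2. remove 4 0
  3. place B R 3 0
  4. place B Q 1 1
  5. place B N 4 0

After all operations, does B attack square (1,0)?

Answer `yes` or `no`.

Answer: yes

Derivation:
Op 1: place BB@(4,0)
Op 2: remove (4,0)
Op 3: place BR@(3,0)
Op 4: place BQ@(1,1)
Op 5: place BN@(4,0)
Per-piece attacks for B:
  BQ@(1,1): attacks (1,2) (1,3) (1,4) (1,0) (2,1) (3,1) (4,1) (0,1) (2,2) (3,3) (4,4) (2,0) (0,2) (0,0)
  BR@(3,0): attacks (3,1) (3,2) (3,3) (3,4) (4,0) (2,0) (1,0) (0,0) [ray(1,0) blocked at (4,0)]
  BN@(4,0): attacks (3,2) (2,1)
B attacks (1,0): yes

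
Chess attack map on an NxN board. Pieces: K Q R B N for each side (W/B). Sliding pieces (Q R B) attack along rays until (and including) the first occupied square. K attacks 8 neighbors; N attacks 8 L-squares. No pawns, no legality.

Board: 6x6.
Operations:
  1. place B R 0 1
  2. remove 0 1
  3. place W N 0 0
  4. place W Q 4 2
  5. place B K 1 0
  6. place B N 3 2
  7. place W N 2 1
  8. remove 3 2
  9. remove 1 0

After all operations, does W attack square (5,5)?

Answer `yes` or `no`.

Answer: no

Derivation:
Op 1: place BR@(0,1)
Op 2: remove (0,1)
Op 3: place WN@(0,0)
Op 4: place WQ@(4,2)
Op 5: place BK@(1,0)
Op 6: place BN@(3,2)
Op 7: place WN@(2,1)
Op 8: remove (3,2)
Op 9: remove (1,0)
Per-piece attacks for W:
  WN@(0,0): attacks (1,2) (2,1)
  WN@(2,1): attacks (3,3) (4,2) (1,3) (0,2) (4,0) (0,0)
  WQ@(4,2): attacks (4,3) (4,4) (4,5) (4,1) (4,0) (5,2) (3,2) (2,2) (1,2) (0,2) (5,3) (5,1) (3,3) (2,4) (1,5) (3,1) (2,0)
W attacks (5,5): no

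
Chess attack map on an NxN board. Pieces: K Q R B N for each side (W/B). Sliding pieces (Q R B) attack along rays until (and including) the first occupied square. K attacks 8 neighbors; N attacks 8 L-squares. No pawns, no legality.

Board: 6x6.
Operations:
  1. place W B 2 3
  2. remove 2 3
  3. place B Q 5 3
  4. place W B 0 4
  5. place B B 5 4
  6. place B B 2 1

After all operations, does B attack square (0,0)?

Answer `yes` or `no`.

Op 1: place WB@(2,3)
Op 2: remove (2,3)
Op 3: place BQ@(5,3)
Op 4: place WB@(0,4)
Op 5: place BB@(5,4)
Op 6: place BB@(2,1)
Per-piece attacks for B:
  BB@(2,1): attacks (3,2) (4,3) (5,4) (3,0) (1,2) (0,3) (1,0) [ray(1,1) blocked at (5,4)]
  BQ@(5,3): attacks (5,4) (5,2) (5,1) (5,0) (4,3) (3,3) (2,3) (1,3) (0,3) (4,4) (3,5) (4,2) (3,1) (2,0) [ray(0,1) blocked at (5,4)]
  BB@(5,4): attacks (4,5) (4,3) (3,2) (2,1) [ray(-1,-1) blocked at (2,1)]
B attacks (0,0): no

Answer: no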